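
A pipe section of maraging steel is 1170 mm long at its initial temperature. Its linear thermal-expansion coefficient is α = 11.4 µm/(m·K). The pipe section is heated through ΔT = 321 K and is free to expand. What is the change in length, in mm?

ΔL = α·L₀·ΔT = 11.4×10⁻⁶ × 1170 mm × 321.0 K = 4.28 mm.

4.28 mm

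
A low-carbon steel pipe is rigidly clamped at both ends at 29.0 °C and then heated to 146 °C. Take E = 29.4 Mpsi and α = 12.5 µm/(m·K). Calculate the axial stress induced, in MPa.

E = 29.4 Mpsi = 202.7 GPa.
ΔT = 117.0 K. Constrained thermal stress σ = E·α·ΔT = 202.7×10³ MPa × 12.5×10⁻⁶ × 117.0 = 296 MPa (compressive).

296 MPa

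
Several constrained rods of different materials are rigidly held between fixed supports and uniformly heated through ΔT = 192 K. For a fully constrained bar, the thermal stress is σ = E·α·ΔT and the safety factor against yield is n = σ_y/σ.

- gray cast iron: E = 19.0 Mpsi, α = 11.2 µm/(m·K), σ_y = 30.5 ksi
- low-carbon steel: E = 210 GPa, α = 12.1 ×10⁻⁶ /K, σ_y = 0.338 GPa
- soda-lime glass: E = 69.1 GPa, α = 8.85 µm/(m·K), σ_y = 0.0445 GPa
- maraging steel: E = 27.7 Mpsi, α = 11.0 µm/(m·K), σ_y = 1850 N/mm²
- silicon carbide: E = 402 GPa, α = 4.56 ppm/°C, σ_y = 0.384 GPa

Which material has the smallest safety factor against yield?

Converting E to GPa, α to ×10⁻⁶/K, σ_y to MPa, then σ and n for each:
  gray cast iron: E = 131.0, α = 11.2, σ_y = 210.3 → σ = 282 MPa, n = 0.746
  low-carbon steel: E = 210.0, α = 12.1, σ_y = 338.0 → σ = 488 MPa, n = 0.693
  soda-lime glass: E = 69.10, α = 8.85, σ_y = 44.50 → σ = 117 MPa, n = 0.379
  maraging steel: E = 191.0, α = 11.0, σ_y = 1850 → σ = 403 MPa, n = 4.59
  silicon carbide: E = 402.0, α = 4.56, σ_y = 384.0 → σ = 352 MPa, n = 1.09
The minimum is soda-lime glass at n = 0.379.

soda-lime glass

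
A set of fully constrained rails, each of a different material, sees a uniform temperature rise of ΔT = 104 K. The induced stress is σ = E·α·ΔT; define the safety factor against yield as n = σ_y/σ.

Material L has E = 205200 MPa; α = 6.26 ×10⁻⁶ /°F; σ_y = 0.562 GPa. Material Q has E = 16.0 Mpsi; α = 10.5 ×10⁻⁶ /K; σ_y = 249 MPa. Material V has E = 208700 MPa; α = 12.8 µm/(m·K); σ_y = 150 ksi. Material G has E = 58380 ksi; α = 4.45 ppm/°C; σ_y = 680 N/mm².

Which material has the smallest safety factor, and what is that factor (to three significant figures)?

material Q, n = 2.07

Converting E to GPa, α to ×10⁻⁶/K, σ_y to MPa, then σ and n for each:
  material L: E = 205.2, α = 11.3, σ_y = 562.0 → σ = 240 MPa, n = 2.34
  material Q: E = 110.3, α = 10.5, σ_y = 249.0 → σ = 120 MPa, n = 2.07
  material V: E = 208.7, α = 12.8, σ_y = 1034 → σ = 278 MPa, n = 3.72
  material G: E = 402.5, α = 4.45, σ_y = 680.0 → σ = 186 MPa, n = 3.65
Smallest n: material Q with n = 2.07.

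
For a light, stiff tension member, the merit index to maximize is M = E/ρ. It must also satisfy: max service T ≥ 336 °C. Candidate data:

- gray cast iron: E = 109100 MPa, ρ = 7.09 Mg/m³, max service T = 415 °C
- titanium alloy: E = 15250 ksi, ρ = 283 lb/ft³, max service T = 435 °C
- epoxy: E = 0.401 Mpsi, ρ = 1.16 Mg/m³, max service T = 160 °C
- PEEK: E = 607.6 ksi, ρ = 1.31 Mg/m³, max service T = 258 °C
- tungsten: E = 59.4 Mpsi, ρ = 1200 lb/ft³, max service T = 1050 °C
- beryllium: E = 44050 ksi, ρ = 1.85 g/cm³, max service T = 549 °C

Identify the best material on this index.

beryllium

Screen on constraints: max service T ≥ 336 °C. Survivors: gray cast iron, titanium alloy, tungsten, beryllium.
Putting every candidate on a common basis:
  gray cast iron: E = 109.1 GPa, ρ = 7090 kg/m³
  titanium alloy: E = 105.1 GPa, ρ = 4533 kg/m³
  tungsten: E = 409.5 GPa, ρ = 19220 kg/m³
  beryllium: E = 303.7 GPa, ρ = 1850 kg/m³
  beryllium: M = 164 MN·m/kg
  titanium alloy: M = 23.2 MN·m/kg
  tungsten: M = 21.3 MN·m/kg
  gray cast iron: M = 15.4 MN·m/kg
Beryllium has the largest M.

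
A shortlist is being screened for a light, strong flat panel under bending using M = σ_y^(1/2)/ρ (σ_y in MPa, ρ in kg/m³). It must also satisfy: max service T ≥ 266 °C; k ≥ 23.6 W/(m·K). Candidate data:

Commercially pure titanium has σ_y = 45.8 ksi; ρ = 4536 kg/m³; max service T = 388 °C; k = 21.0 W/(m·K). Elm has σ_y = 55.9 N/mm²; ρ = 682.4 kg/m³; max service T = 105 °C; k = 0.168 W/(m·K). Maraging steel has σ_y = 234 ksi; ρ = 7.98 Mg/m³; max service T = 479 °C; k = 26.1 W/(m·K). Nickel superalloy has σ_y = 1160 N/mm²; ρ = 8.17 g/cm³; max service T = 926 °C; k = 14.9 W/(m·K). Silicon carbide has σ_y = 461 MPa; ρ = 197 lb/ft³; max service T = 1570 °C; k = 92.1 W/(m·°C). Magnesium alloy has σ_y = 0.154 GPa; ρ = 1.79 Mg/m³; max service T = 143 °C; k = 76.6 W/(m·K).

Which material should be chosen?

silicon carbide

Screen on constraints: max service T ≥ 266 °C; k ≥ 23.6 W/(m·K). Survivors: maraging steel, silicon carbide.
After converting to SI:
  maraging steel: σ_y = 1613 MPa, ρ = 7980 kg/m³
  silicon carbide: σ_y = 461.0 MPa, ρ = 3156 kg/m³
  silicon carbide: M = 6.80×10⁻³
  maraging steel: M = 5.03×10⁻³
Silicon carbide has the largest M.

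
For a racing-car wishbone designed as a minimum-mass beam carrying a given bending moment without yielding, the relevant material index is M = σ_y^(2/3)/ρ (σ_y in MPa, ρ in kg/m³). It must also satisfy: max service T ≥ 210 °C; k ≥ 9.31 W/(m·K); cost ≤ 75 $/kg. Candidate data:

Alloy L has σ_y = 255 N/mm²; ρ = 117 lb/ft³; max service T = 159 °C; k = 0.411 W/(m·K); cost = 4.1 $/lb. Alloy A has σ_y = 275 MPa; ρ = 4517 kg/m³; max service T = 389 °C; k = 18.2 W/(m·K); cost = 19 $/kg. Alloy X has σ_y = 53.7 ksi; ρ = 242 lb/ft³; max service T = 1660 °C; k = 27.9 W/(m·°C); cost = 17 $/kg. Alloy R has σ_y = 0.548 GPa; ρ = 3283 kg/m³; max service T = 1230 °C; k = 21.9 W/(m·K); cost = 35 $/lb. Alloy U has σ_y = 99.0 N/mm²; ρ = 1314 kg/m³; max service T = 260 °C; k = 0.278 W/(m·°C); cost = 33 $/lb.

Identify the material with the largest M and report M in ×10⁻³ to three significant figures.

Screen on constraints: max service T ≥ 210 °C; k ≥ 9.31 W/(m·K); cost ≤ 75 $/kg. Survivors: alloy A, alloy X.
Putting every candidate on a common basis:
  alloy A: σ_y = 275.0 MPa, ρ = 4517 kg/m³
  alloy X: σ_y = 370.2 MPa, ρ = 3876 kg/m³
  alloy X: M = 13.3×10⁻³
  alloy A: M = 9.36×10⁻³
Alloy X ranks first.

alloy X, M = 13.3×10⁻³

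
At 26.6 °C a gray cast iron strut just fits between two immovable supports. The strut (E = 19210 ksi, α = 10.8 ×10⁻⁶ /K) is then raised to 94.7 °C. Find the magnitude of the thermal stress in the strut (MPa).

E = 19210 ksi = 132.4 GPa.
ΔT = 68.10 K. Constrained thermal stress σ = E·α·ΔT = 132.4×10³ MPa × 10.8×10⁻⁶ × 68.10 = 97.4 MPa (compressive).

97.4 MPa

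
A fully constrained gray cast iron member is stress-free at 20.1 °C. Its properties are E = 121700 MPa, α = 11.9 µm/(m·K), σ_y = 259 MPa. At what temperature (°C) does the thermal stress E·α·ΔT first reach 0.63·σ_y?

133 °C

E = 121700 MPa = 121.7 GPa.
E·α·ΔT = 163.2 MPa ⇒ ΔT = 163.2 / (121.7×10³ × 11.9×10⁻⁶) = 112.7 K.
T = 20.1 + 112.7 = 132.8 °C.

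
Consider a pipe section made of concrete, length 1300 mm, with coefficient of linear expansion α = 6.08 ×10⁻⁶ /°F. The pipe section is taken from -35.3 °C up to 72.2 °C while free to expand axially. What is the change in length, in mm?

Convert α: 6.08×10⁻⁶/°F × (9/5) = 10.9×10⁻⁶/K.
ΔT = 72.2 − (-35.3) = 107.5 K.
ΔL = α·L₀·ΔT = 10.9×10⁻⁶ × 1300 mm × 107.5 K = 1.53 mm.

1.53 mm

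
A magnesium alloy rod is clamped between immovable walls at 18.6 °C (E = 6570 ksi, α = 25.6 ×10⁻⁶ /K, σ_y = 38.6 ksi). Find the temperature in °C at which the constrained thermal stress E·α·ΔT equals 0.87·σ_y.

218 °C

E = 6570 ksi = 45.30 GPa.
σ_y = 38.6 ksi = 266.1 MPa.
E·α·ΔT = 231.5 MPa ⇒ ΔT = 231.5 / (45.30×10³ × 25.6×10⁻⁶) = 199.7 K.
T = 18.6 + 199.7 = 218.3 °C.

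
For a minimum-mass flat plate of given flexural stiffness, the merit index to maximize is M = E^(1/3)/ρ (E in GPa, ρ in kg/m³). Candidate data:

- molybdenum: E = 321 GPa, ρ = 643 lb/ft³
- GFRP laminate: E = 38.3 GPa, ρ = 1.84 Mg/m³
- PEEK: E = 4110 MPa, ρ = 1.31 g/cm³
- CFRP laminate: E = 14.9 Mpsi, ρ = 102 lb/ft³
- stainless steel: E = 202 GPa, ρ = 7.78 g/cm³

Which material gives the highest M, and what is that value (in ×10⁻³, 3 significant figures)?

Normalizing units and computing the index:
  molybdenum: E = 321.0 GPa, ρ = 10300 kg/m³
  GFRP laminate: E = 38.30 GPa, ρ = 1840 kg/m³
  PEEK: E = 4.110 GPa, ρ = 1310 kg/m³
  CFRP laminate: E = 102.7 GPa, ρ = 1634 kg/m³
  stainless steel: E = 202.0 GPa, ρ = 7780 kg/m³
  CFRP laminate: M = 2.87×10⁻³
  GFRP laminate: M = 1.83×10⁻³
  PEEK: M = 1.22×10⁻³
  stainless steel: M = 0.754×10⁻³
  molybdenum: M = 0.665×10⁻³
CFRP laminate ranks first.

CFRP laminate, M = 2.87×10⁻³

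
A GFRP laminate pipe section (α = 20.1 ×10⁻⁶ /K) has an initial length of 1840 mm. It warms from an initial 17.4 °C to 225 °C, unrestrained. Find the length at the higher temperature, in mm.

ΔT = 225 − 17.4 = 207.6 K.
ΔL = α·L₀·ΔT = 20.1×10⁻⁶ × 1840 mm × 207.6 K = 7.68 mm.
L = L₀ + ΔL = 1840 + 7.68 = 1847.7 mm.

1847.7 mm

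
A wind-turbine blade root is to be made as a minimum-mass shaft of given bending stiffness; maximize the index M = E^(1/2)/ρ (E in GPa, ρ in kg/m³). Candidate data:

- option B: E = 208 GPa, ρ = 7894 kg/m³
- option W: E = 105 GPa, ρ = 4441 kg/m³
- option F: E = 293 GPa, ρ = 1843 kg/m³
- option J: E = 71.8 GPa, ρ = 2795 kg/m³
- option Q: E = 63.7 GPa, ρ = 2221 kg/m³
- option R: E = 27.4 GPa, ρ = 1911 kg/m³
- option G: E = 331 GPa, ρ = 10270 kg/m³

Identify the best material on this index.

option F

Evaluate M for each candidate:
  option F: M = 9.29×10⁻³
  option Q: M = 3.59×10⁻³
  option J: M = 3.03×10⁻³
  option R: M = 2.74×10⁻³
  option W: M = 2.31×10⁻³
  option B: M = 1.83×10⁻³
  option G: M = 1.77×10⁻³
Option F has the largest M.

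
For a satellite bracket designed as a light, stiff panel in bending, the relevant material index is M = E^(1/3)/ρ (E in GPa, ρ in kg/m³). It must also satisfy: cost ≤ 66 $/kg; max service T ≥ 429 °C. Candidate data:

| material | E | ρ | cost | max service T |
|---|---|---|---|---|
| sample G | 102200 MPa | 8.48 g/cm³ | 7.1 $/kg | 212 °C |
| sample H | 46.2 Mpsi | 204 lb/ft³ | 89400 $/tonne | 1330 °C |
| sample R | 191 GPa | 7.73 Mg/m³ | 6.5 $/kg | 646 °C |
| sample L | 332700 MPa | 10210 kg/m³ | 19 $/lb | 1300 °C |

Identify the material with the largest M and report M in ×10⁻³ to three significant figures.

Screen on constraints: cost ≤ 66 $/kg; max service T ≥ 429 °C. Survivors: sample R, sample L.
Convert each candidate to consistent units, then evaluate M:
  sample R: E = 191.0 GPa, ρ = 7730 kg/m³
  sample L: E = 332.7 GPa, ρ = 10210 kg/m³
  sample R: M = 0.745×10⁻³
  sample L: M = 0.679×10⁻³
Highest index: sample R.

sample R, M = 0.745×10⁻³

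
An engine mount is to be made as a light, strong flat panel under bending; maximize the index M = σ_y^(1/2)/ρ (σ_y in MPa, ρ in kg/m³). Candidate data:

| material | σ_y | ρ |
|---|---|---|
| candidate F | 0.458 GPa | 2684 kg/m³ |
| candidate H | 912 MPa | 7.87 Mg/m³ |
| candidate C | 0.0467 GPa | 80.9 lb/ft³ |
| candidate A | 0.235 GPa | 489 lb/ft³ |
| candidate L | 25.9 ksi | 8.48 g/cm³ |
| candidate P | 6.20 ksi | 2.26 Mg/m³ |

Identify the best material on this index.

candidate F

Convert each candidate to consistent units, then evaluate M:
  candidate F: σ_y = 458.0 MPa, ρ = 2684 kg/m³
  candidate H: σ_y = 912.0 MPa, ρ = 7870 kg/m³
  candidate C: σ_y = 46.70 MPa, ρ = 1296 kg/m³
  candidate A: σ_y = 235.0 MPa, ρ = 7833 kg/m³
  candidate L: σ_y = 178.6 MPa, ρ = 8480 kg/m³
  candidate P: σ_y = 42.75 MPa, ρ = 2260 kg/m³
  candidate F: M = 7.97×10⁻³
  candidate C: M = 5.27×10⁻³
  candidate H: M = 3.84×10⁻³
  candidate P: M = 2.89×10⁻³
  candidate A: M = 1.96×10⁻³
  candidate L: M = 1.58×10⁻³
Candidate F has the largest M.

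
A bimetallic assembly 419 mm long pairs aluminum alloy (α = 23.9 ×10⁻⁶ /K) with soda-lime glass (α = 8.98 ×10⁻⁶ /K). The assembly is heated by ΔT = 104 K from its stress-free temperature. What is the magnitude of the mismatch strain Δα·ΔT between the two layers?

Δα = |23.9 − 8.98|×10⁻⁶/K = 14.9×10⁻⁶/K.
Mismatch strain = Δα·ΔT = 14.9×10⁻⁶ × 104.0 = 1.55×10⁻³.

1.55×10⁻³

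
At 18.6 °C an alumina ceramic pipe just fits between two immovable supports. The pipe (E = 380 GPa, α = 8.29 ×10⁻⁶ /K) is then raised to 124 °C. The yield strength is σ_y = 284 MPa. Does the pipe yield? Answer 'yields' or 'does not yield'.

ΔT = 105.4 K. Constrained thermal stress σ = E·α·ΔT = 380.0×10³ MPa × 8.29×10⁻⁶ × 105.4 = 332 MPa (compressive).
Compare to σ_y = 284 MPa: σ ≥ σ_y, so it yields.

yields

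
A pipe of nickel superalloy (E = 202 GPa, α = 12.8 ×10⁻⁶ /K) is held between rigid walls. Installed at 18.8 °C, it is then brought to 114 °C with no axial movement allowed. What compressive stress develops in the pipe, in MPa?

246 MPa

ΔT = 95.20 K. Constrained thermal stress σ = E·α·ΔT = 202.0×10³ MPa × 12.8×10⁻⁶ × 95.20 = 246 MPa (compressive).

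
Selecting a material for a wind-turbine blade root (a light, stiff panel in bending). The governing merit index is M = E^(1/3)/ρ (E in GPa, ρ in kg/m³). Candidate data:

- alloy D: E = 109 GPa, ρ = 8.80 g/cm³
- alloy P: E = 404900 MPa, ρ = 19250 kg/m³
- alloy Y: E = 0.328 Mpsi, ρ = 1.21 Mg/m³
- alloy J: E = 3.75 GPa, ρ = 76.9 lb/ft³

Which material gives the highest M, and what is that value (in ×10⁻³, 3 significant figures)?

alloy J, M = 1.26×10⁻³

Putting every candidate on a common basis:
  alloy D: E = 109.0 GPa, ρ = 8800 kg/m³
  alloy P: E = 404.9 GPa, ρ = 19250 kg/m³
  alloy Y: E = 2.261 GPa, ρ = 1210 kg/m³
  alloy J: E = 3.750 GPa, ρ = 1232 kg/m³
  alloy J: M = 1.26×10⁻³
  alloy Y: M = 1.08×10⁻³
  alloy D: M = 0.543×10⁻³
  alloy P: M = 0.384×10⁻³
Alloy J has the largest M.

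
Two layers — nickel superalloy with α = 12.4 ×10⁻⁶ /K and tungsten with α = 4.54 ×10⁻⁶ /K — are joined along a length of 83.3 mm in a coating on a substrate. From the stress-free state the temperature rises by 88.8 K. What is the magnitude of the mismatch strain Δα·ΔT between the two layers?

Δα = |12.4 − 4.54|×10⁻⁶/K = 7.86×10⁻⁶/K.
Mismatch strain = Δα·ΔT = 7.86×10⁻⁶ × 88.8 = 6.98×10⁻⁴.

6.98×10⁻⁴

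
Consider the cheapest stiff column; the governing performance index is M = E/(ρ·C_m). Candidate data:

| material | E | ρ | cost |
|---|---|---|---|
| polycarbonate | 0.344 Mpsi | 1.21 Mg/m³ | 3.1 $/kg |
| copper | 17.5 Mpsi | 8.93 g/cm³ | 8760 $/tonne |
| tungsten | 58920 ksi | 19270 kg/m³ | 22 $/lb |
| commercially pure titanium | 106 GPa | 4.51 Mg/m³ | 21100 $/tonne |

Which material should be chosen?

After converting to SI:
  polycarbonate: E = 2.372 GPa, ρ = 1210 kg/m³, cost = 3.100 $/kg
  copper: E = 120.7 GPa, ρ = 8930 kg/m³, cost = 8.760 $/kg
  tungsten: E = 406.2 GPa, ρ = 19270 kg/m³, cost = 48.50 $/kg
  commercially pure titanium: E = 106.0 GPa, ρ = 4510 kg/m³, cost = 21.10 $/kg
  copper: M = 1.54 MN·m per $
  commercially pure titanium: M = 1.11 MN·m per $
  polycarbonate: M = 0.632 MN·m per $
  tungsten: M = 0.435 MN·m per $
The maximum is for copper.

copper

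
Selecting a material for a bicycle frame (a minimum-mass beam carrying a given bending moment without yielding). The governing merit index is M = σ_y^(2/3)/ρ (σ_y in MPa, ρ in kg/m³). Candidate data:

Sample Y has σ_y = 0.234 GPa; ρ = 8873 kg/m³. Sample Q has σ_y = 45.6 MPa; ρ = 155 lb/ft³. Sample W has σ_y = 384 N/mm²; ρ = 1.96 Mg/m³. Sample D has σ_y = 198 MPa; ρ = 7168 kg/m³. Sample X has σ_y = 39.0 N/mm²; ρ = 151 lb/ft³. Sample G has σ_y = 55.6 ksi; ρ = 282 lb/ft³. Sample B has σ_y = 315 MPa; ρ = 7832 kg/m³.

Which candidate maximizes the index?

In SI units:
  sample Y: σ_y = 234.0 MPa, ρ = 8873 kg/m³
  sample Q: σ_y = 45.60 MPa, ρ = 2483 kg/m³
  sample W: σ_y = 384.0 MPa, ρ = 1960 kg/m³
  sample D: σ_y = 198.0 MPa, ρ = 7168 kg/m³
  sample X: σ_y = 39.00 MPa, ρ = 2419 kg/m³
  sample G: σ_y = 383.3 MPa, ρ = 4517 kg/m³
  sample B: σ_y = 315.0 MPa, ρ = 7832 kg/m³
  sample W: M = 27.0×10⁻³
  sample G: M = 11.7×10⁻³
  sample B: M = 5.91×10⁻³
  sample Q: M = 5.14×10⁻³
  sample X: M = 4.75×10⁻³
  sample D: M = 4.74×10⁻³
  sample Y: M = 4.28×10⁻³
The maximum is for sample W.

sample W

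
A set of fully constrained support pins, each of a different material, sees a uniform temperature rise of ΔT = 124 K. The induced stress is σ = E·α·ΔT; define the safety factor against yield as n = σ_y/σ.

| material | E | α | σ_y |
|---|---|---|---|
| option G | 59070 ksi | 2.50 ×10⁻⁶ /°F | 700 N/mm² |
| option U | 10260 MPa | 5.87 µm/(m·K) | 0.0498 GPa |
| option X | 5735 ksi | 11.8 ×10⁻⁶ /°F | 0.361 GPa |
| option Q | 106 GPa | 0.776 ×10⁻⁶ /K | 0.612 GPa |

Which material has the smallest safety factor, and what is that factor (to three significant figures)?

option G, n = 3.08

Per material, after unit conversion:
  option G: E = 407.3, α = 4.50, σ_y = 700.0 → σ = 227 MPa, n = 3.08
  option U: E = 10.26, α = 5.87, σ_y = 49.80 → σ = 7.47 MPa, n = 6.67
  option X: E = 39.54, α = 21.2, σ_y = 361.0 → σ = 104 MPa, n = 3.47
  option Q: E = 106.0, α = 0.776, σ_y = 612.0 → σ = 10.2 MPa, n = 60.0
Option G has the lowest safety factor, n = 3.08.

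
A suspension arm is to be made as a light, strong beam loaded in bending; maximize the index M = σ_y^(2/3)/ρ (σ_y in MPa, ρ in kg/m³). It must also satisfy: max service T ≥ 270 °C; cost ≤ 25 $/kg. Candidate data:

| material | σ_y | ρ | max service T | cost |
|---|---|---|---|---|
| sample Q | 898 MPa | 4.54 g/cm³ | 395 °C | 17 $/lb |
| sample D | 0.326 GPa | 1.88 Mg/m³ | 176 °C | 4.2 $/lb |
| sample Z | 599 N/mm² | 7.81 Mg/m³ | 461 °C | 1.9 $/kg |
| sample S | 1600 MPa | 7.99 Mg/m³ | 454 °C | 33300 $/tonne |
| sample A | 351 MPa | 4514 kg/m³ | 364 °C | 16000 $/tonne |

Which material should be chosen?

sample A

Screen on constraints: max service T ≥ 270 °C; cost ≤ 25 $/kg. Survivors: sample Z, sample A.
Normalizing units and computing the index:
  sample Z: σ_y = 599.0 MPa, ρ = 7810 kg/m³
  sample A: σ_y = 351.0 MPa, ρ = 4514 kg/m³
  sample A: M = 11.0×10⁻³
  sample Z: M = 9.10×10⁻³
Sample A has the largest M.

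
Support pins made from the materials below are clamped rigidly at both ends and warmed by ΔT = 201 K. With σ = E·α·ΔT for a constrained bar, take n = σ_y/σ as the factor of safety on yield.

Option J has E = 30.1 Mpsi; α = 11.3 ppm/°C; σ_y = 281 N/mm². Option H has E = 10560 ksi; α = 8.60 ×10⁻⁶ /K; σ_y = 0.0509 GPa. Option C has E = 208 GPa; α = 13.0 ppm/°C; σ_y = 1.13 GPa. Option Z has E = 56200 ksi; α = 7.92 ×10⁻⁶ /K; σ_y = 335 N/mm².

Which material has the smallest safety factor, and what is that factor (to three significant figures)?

option H, n = 0.404

With everything in SI (GPa, ×10⁻⁶/K, MPa):
  option J: E = 207.5, α = 11.3, σ_y = 281.0 → σ = 471 MPa, n = 0.596
  option H: E = 72.81, α = 8.60, σ_y = 50.90 → σ = 126 MPa, n = 0.404
  option C: E = 208.0, α = 13.0, σ_y = 1130 → σ = 544 MPa, n = 2.08
  option Z: E = 387.5, α = 7.92, σ_y = 335.0 → σ = 617 MPa, n = 0.543
Smallest n: option H with n = 0.404.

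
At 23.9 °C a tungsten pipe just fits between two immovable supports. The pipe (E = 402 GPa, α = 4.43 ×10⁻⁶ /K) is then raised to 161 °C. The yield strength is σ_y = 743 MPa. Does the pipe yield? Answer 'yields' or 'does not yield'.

does not yield

ΔT = 137.1 K. Constrained thermal stress σ = E·α·ΔT = 402.0×10³ MPa × 4.43×10⁻⁶ × 137.1 = 244 MPa (compressive).
Compare to σ_y = 743 MPa: σ < σ_y, so it does not yield.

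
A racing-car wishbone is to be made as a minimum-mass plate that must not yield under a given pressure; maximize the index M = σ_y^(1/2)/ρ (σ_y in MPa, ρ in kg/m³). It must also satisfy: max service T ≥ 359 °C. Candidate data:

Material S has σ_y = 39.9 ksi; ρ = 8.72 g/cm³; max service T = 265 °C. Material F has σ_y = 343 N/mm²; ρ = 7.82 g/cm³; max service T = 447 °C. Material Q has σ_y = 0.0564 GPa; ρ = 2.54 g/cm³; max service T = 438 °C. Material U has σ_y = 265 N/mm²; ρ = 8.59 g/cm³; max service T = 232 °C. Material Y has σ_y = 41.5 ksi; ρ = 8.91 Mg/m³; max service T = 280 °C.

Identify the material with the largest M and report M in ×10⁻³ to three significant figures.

material Q, M = 2.96×10⁻³

Screen on constraints: max service T ≥ 359 °C. Survivors: material F, material Q.
In SI units:
  material F: σ_y = 343.0 MPa, ρ = 7820 kg/m³
  material Q: σ_y = 56.40 MPa, ρ = 2540 kg/m³
  material Q: M = 2.96×10⁻³
  material F: M = 2.37×10⁻³
Highest index: material Q.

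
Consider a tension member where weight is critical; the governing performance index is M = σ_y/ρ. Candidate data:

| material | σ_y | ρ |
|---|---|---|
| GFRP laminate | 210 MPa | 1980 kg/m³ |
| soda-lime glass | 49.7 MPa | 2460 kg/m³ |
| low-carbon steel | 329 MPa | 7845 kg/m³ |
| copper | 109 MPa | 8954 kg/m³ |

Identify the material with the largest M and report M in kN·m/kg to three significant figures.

Per-candidate index values:
  GFRP laminate: M = 106 kN·m/kg
  low-carbon steel: M = 41.9 kN·m/kg
  soda-lime glass: M = 20.2 kN·m/kg
  copper: M = 12.2 kN·m/kg
GFRP laminate ranks first.

GFRP laminate, M = 106 kN·m/kg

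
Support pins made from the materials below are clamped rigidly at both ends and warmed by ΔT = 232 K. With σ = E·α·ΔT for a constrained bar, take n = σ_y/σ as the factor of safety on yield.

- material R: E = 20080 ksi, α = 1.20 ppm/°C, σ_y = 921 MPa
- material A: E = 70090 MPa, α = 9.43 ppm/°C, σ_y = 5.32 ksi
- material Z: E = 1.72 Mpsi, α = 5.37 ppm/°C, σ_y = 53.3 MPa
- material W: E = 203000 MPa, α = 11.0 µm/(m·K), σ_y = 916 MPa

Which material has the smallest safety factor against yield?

With everything in SI (GPa, ×10⁻⁶/K, MPa):
  material R: E = 138.4, α = 1.20, σ_y = 921.0 → σ = 38.5 MPa, n = 23.9
  material A: E = 70.09, α = 9.43, σ_y = 36.68 → σ = 153 MPa, n = 0.239
  material Z: E = 11.86, α = 5.37, σ_y = 53.30 → σ = 14.8 MPa, n = 3.61
  material W: E = 203.0, α = 11.0, σ_y = 916.0 → σ = 518 MPa, n = 1.77
Smallest n: material A with n = 0.239.

material A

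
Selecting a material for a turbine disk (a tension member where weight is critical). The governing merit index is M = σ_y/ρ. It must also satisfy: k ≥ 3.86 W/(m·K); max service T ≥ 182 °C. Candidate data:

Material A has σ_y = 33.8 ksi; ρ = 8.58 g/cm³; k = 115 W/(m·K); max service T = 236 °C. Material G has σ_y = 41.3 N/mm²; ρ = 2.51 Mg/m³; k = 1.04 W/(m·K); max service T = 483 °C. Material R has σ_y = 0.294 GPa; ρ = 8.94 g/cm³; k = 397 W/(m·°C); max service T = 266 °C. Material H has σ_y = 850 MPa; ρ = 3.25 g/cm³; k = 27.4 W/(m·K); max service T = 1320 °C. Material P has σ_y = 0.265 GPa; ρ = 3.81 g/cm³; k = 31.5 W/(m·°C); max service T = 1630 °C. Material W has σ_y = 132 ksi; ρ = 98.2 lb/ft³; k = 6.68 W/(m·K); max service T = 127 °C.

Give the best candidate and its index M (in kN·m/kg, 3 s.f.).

Screen on constraints: k ≥ 3.86 W/(m·K); max service T ≥ 182 °C. Survivors: material A, material R, material H, material P.
Convert each candidate to consistent units, then evaluate M:
  material A: σ_y = 233.0 MPa, ρ = 8580 kg/m³
  material R: σ_y = 294.0 MPa, ρ = 8940 kg/m³
  material H: σ_y = 850.0 MPa, ρ = 3250 kg/m³
  material P: σ_y = 265.0 MPa, ρ = 3810 kg/m³
  material H: M = 262 kN·m/kg
  material P: M = 69.6 kN·m/kg
  material R: M = 32.9 kN·m/kg
  material A: M = 27.2 kN·m/kg
Material H has the largest M.

material H, M = 262 kN·m/kg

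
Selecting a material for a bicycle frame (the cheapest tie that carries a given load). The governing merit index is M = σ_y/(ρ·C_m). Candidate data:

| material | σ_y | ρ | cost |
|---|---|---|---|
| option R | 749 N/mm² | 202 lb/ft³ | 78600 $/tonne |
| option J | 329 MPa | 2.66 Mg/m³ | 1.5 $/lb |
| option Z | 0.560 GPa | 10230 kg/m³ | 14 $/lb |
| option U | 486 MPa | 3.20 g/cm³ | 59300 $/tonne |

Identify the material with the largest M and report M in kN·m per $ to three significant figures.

Normalizing units and computing the index:
  option R: σ_y = 749.0 MPa, ρ = 3236 kg/m³, cost = 78.60 $/kg
  option J: σ_y = 329.0 MPa, ρ = 2660 kg/m³, cost = 3.307 $/kg
  option Z: σ_y = 560.0 MPa, ρ = 10230 kg/m³, cost = 30.86 $/kg
  option U: σ_y = 486.0 MPa, ρ = 3200 kg/m³, cost = 59.30 $/kg
  option J: M = 37.4 kN·m per $
  option R: M = 2.95 kN·m per $
  option U: M = 2.56 kN·m per $
  option Z: M = 1.77 kN·m per $
Option J has the largest M.

option J, M = 37.4 kN·m per $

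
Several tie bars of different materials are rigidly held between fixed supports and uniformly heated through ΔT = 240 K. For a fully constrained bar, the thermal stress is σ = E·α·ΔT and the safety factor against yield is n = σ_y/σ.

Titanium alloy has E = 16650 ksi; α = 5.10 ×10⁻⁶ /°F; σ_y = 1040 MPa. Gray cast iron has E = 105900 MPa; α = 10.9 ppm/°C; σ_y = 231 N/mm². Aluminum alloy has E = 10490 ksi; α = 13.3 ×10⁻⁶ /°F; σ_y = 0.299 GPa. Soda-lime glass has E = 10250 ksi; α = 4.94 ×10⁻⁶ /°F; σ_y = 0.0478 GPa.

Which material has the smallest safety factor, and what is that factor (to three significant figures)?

With everything in SI (GPa, ×10⁻⁶/K, MPa):
  titanium alloy: E = 114.8, α = 9.18, σ_y = 1040 → σ = 253 MPa, n = 4.11
  gray cast iron: E = 105.9, α = 10.9, σ_y = 231.0 → σ = 277 MPa, n = 0.834
  aluminum alloy: E = 72.33, α = 23.9, σ_y = 299.0 → σ = 416 MPa, n = 0.720
  soda-lime glass: E = 70.67, α = 8.89, σ_y = 47.80 → σ = 151 MPa, n = 0.317
The minimum is soda-lime glass at n = 0.317.

soda-lime glass, n = 0.317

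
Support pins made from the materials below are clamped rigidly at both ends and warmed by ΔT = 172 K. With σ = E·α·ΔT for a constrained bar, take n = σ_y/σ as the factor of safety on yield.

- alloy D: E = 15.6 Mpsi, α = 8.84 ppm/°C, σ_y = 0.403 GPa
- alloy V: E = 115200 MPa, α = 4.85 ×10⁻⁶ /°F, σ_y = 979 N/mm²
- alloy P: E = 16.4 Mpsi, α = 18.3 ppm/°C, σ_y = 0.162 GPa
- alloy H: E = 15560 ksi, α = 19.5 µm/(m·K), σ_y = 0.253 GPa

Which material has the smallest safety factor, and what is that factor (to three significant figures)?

alloy P, n = 0.455

Converting E to GPa, α to ×10⁻⁶/K, σ_y to MPa, then σ and n for each:
  alloy D: E = 107.6, α = 8.84, σ_y = 403.0 → σ = 164 MPa, n = 2.46
  alloy V: E = 115.2, α = 8.73, σ_y = 979.0 → σ = 173 MPa, n = 5.66
  alloy P: E = 113.1, α = 18.3, σ_y = 162.0 → σ = 356 MPa, n = 0.455
  alloy H: E = 107.3, α = 19.5, σ_y = 253.0 → σ = 360 MPa, n = 0.703
Smallest n: alloy P with n = 0.455.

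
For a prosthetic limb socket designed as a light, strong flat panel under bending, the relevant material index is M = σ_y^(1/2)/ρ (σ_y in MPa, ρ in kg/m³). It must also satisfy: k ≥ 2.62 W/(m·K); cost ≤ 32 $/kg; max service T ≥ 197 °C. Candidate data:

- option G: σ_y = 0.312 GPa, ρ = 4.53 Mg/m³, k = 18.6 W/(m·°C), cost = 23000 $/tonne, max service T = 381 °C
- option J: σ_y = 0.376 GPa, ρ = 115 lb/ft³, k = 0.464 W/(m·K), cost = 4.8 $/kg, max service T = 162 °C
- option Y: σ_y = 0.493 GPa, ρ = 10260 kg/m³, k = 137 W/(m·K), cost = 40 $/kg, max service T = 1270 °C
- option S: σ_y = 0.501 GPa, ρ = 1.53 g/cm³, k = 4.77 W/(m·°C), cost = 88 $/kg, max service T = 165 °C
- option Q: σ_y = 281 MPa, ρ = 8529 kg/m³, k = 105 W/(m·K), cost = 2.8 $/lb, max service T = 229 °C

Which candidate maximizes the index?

Screen on constraints: k ≥ 2.62 W/(m·K); cost ≤ 32 $/kg; max service T ≥ 197 °C. Survivors: option G, option Q.
Convert each candidate to consistent units, then evaluate M:
  option G: σ_y = 312.0 MPa, ρ = 4530 kg/m³
  option Q: σ_y = 281.0 MPa, ρ = 8529 kg/m³
  option G: M = 3.90×10⁻³
  option Q: M = 1.97×10⁻³
Option G has the largest M.

option G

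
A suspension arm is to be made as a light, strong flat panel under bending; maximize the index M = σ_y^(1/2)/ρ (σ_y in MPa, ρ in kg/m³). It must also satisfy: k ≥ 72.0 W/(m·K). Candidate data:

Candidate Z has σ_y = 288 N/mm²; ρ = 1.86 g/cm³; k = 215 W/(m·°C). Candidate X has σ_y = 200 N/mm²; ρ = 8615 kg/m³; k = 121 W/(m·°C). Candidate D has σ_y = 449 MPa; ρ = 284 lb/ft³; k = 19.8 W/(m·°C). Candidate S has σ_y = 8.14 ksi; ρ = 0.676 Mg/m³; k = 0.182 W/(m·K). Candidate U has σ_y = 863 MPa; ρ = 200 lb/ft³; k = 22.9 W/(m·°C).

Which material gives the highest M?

Screen on constraints: k ≥ 72.0 W/(m·K). Survivors: candidate Z, candidate X.
Convert each candidate to consistent units, then evaluate M:
  candidate Z: σ_y = 288.0 MPa, ρ = 1860 kg/m³
  candidate X: σ_y = 200.0 MPa, ρ = 8615 kg/m³
  candidate Z: M = 9.12×10⁻³
  candidate X: M = 1.64×10⁻³
Highest index: candidate Z.

candidate Z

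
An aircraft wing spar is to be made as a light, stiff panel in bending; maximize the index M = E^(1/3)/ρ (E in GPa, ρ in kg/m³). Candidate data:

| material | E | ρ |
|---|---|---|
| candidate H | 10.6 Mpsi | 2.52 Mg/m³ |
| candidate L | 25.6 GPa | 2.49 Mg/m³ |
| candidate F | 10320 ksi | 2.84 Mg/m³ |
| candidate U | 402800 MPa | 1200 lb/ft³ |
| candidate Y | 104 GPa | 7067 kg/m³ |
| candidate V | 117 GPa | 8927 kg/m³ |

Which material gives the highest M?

candidate H

After converting to SI:
  candidate H: E = 73.08 GPa, ρ = 2520 kg/m³
  candidate L: E = 25.60 GPa, ρ = 2490 kg/m³
  candidate F: E = 71.15 GPa, ρ = 2840 kg/m³
  candidate U: E = 402.8 GPa, ρ = 19220 kg/m³
  candidate Y: E = 104.0 GPa, ρ = 7067 kg/m³
  candidate V: E = 117.0 GPa, ρ = 8927 kg/m³
  candidate H: M = 1.66×10⁻³
  candidate F: M = 1.46×10⁻³
  candidate L: M = 1.18×10⁻³
  candidate Y: M = 0.665×10⁻³
  candidate V: M = 0.548×10⁻³
  candidate U: M = 0.384×10⁻³
Candidate H ranks first.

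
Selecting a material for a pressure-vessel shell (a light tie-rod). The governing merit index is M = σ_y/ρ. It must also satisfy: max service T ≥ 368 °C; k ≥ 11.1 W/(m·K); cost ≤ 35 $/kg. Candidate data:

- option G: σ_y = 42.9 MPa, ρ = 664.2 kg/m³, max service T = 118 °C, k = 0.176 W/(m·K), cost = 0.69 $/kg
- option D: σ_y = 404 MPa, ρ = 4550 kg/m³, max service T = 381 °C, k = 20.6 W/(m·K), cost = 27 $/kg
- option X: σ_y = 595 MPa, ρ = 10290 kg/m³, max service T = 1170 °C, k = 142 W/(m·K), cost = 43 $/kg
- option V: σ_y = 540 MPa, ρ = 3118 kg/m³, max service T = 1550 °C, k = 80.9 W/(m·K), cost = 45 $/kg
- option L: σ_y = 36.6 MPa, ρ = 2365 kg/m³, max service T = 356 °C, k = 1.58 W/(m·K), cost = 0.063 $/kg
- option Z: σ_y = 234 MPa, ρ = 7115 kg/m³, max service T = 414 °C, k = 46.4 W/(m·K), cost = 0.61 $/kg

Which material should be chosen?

option D

Screen on constraints: max service T ≥ 368 °C; k ≥ 11.1 W/(m·K); cost ≤ 35 $/kg. Survivors: option D, option Z.
Per-candidate index values:
  option D: M = 88.8 kN·m/kg
  option Z: M = 32.9 kN·m/kg
Highest index: option D.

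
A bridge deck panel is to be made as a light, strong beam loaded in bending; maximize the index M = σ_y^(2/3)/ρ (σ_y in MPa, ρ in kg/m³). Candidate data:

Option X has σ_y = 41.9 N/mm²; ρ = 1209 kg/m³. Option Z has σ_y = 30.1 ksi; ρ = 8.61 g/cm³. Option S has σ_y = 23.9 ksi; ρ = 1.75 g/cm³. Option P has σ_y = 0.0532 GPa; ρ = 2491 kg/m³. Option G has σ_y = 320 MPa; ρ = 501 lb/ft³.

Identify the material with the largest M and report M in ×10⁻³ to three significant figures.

In SI units:
  option X: σ_y = 41.90 MPa, ρ = 1209 kg/m³
  option Z: σ_y = 207.5 MPa, ρ = 8610 kg/m³
  option S: σ_y = 164.8 MPa, ρ = 1750 kg/m³
  option P: σ_y = 53.20 MPa, ρ = 2491 kg/m³
  option G: σ_y = 320.0 MPa, ρ = 8025 kg/m³
  option S: M = 17.2×10⁻³
  option X: M = 9.98×10⁻³
  option G: M = 5.83×10⁻³
  option P: M = 5.68×10⁻³
  option Z: M = 4.07×10⁻³
Option S ranks first.

option S, M = 17.2×10⁻³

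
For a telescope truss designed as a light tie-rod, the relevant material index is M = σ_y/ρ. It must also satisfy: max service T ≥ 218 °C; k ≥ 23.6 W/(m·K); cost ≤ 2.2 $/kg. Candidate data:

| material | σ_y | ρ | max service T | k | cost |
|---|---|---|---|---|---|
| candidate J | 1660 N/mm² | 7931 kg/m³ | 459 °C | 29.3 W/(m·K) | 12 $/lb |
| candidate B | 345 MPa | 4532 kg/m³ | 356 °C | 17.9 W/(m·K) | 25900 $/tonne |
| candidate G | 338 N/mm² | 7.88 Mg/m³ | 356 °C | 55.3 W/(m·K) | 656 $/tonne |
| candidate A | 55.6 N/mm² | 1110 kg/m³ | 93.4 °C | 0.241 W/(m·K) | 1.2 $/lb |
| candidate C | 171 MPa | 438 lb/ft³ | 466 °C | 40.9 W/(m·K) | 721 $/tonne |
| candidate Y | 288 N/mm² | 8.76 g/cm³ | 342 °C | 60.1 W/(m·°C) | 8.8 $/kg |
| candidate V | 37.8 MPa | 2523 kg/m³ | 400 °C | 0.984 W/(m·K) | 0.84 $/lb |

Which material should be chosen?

Screen on constraints: max service T ≥ 218 °C; k ≥ 23.6 W/(m·K); cost ≤ 2.2 $/kg. Survivors: candidate G, candidate C.
After converting to SI:
  candidate G: σ_y = 338.0 MPa, ρ = 7880 kg/m³
  candidate C: σ_y = 171.0 MPa, ρ = 7016 kg/m³
  candidate G: M = 42.9 kN·m/kg
  candidate C: M = 24.4 kN·m/kg
The maximum is for candidate G.

candidate G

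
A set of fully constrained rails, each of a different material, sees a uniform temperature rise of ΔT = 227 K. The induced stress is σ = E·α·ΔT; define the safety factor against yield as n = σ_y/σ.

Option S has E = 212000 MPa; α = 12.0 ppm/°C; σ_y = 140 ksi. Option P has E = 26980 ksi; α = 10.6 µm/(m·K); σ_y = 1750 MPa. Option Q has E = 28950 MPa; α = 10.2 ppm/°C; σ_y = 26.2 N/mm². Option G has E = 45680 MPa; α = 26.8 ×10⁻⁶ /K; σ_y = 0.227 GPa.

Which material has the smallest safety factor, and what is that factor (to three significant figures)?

Converting E to GPa, α to ×10⁻⁶/K, σ_y to MPa, then σ and n for each:
  option S: E = 212.0, α = 12.0, σ_y = 965.3 → σ = 577 MPa, n = 1.67
  option P: E = 186.0, α = 10.6, σ_y = 1750 → σ = 448 MPa, n = 3.91
  option Q: E = 28.95, α = 10.2, σ_y = 26.20 → σ = 67.0 MPa, n = 0.391
  option G: E = 45.68, α = 26.8, σ_y = 227.0 → σ = 278 MPa, n = 0.817
Option Q has the lowest safety factor, n = 0.391.

option Q, n = 0.391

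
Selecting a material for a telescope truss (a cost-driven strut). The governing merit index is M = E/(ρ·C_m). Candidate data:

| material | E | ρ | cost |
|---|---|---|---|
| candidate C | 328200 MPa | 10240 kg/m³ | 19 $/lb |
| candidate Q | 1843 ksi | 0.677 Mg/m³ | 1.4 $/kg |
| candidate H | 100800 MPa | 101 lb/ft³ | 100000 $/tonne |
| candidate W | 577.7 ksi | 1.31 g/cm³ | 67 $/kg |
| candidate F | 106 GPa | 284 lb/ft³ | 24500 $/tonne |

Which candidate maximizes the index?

Putting every candidate on a common basis:
  candidate C: E = 328.2 GPa, ρ = 10240 kg/m³, cost = 41.89 $/kg
  candidate Q: E = 12.71 GPa, ρ = 677.0 kg/m³, cost = 1.400 $/kg
  candidate H: E = 100.8 GPa, ρ = 1618 kg/m³, cost = 100.0 $/kg
  candidate W: E = 3.983 GPa, ρ = 1310 kg/m³, cost = 67.00 $/kg
  candidate F: E = 106.0 GPa, ρ = 4549 kg/m³, cost = 24.50 $/kg
  candidate Q: M = 13.4 MN·m per $
  candidate F: M = 0.951 MN·m per $
  candidate C: M = 0.765 MN·m per $
  candidate H: M = 0.623 MN·m per $
  candidate W: M = 0.0454 MN·m per $
Highest index: candidate Q.

candidate Q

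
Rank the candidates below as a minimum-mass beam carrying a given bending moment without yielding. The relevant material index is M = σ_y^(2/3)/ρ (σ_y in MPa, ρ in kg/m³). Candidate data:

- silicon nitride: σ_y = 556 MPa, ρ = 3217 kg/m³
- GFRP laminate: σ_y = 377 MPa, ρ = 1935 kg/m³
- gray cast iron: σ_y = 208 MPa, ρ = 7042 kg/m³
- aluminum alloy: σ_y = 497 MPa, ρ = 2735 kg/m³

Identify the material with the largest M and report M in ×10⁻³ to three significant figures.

Computing M directly (units already consistent):
  GFRP laminate: M = 27.0×10⁻³
  aluminum alloy: M = 22.9×10⁻³
  silicon nitride: M = 21.0×10⁻³
  gray cast iron: M = 4.99×10⁻³
GFRP laminate has the largest M.

GFRP laminate, M = 27.0×10⁻³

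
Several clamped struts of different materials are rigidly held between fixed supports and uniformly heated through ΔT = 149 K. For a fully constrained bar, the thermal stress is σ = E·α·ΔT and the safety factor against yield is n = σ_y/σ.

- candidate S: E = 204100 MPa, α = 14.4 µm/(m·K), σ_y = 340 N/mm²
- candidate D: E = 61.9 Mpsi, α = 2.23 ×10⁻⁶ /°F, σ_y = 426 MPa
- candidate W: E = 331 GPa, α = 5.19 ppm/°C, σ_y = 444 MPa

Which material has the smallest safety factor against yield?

candidate S

Converting E to GPa, α to ×10⁻⁶/K, σ_y to MPa, then σ and n for each:
  candidate S: E = 204.1, α = 14.4, σ_y = 340.0 → σ = 438 MPa, n = 0.776
  candidate D: E = 426.8, α = 4.01, σ_y = 426.0 → σ = 255 MPa, n = 1.67
  candidate W: E = 331.0, α = 5.19, σ_y = 444.0 → σ = 256 MPa, n = 1.73
The minimum is candidate S at n = 0.776.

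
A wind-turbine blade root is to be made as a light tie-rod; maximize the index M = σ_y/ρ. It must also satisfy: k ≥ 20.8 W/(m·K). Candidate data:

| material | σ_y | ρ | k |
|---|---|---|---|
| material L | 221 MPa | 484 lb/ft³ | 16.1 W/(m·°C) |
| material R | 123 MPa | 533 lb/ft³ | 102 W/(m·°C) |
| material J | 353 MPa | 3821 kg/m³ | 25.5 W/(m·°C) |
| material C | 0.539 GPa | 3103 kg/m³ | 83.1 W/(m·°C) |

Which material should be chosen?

Screen on constraints: k ≥ 20.8 W/(m·K). Survivors: material R, material J, material C.
In SI units:
  material R: σ_y = 123.0 MPa, ρ = 8538 kg/m³
  material J: σ_y = 353.0 MPa, ρ = 3821 kg/m³
  material C: σ_y = 539.0 MPa, ρ = 3103 kg/m³
  material C: M = 174 kN·m/kg
  material J: M = 92.4 kN·m/kg
  material R: M = 14.4 kN·m/kg
Highest index: material C.

material C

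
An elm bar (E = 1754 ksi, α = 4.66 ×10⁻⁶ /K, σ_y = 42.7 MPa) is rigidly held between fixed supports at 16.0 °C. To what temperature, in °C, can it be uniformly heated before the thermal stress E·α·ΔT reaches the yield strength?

E = 1754 ksi = 12.09 GPa.
E·α·ΔT = 42.70 MPa ⇒ ΔT = 42.70 / (12.09×10³ × 4.66×10⁻⁶) = 757.7 K.
T = 16.0 + 757.7 = 773.7 °C.

774 °C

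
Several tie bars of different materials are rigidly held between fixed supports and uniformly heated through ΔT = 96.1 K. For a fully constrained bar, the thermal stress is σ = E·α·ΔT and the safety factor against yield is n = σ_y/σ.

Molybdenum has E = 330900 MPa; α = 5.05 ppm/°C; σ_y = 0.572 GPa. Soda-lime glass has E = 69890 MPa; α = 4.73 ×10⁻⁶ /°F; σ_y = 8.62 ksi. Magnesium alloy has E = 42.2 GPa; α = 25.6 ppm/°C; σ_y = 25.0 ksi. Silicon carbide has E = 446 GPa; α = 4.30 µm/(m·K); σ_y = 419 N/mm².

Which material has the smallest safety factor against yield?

With everything in SI (GPa, ×10⁻⁶/K, MPa):
  molybdenum: E = 330.9, α = 5.05, σ_y = 572.0 → σ = 161 MPa, n = 3.56
  soda-lime glass: E = 69.89, α = 8.51, σ_y = 59.43 → σ = 57.2 MPa, n = 1.04
  magnesium alloy: E = 42.20, α = 25.6, σ_y = 172.4 → σ = 104 MPa, n = 1.66
  silicon carbide: E = 446.0, α = 4.30, σ_y = 419.0 → σ = 184 MPa, n = 2.27
Soda-lime glass has the lowest safety factor, n = 1.04.

soda-lime glass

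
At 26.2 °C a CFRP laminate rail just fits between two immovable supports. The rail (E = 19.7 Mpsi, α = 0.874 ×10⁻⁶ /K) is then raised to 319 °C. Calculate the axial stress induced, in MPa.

34.8 MPa

E = 19.7 Mpsi = 135.8 GPa.
ΔT = 292.8 K. Constrained thermal stress σ = E·α·ΔT = 135.8×10³ MPa × 0.874×10⁻⁶ × 292.8 = 34.8 MPa (compressive).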